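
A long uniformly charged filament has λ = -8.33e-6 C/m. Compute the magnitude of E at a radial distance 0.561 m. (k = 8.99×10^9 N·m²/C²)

Take a coaxial cylindrical Gaussian surface of radius r = 0.561 m and length L.
Q_enc = λL, so λ_enc = -8.33e-6 C/m.
Applying ∮E·dA = Q_enc/ε₀ with the end caps contributing no flux:
E = 2k|λ_enc|/r = 2(8.99×10^9)(8.33×10^-6)/(0.561) = 2.67×10^5 N/C.

E = 2.67×10^5 N/C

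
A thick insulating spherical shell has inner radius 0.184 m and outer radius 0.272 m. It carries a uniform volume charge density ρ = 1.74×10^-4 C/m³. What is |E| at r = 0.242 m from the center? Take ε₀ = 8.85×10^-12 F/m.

Use a concentric Gaussian sphere at r = 0.242 m (within the shell material, 0.184 m < r < 0.272 m).
Only the shell between 0.184 m and r is enclosed: Q_enc = ρ·(4π/3)(r³ − a³) = (1.74e-4)·(4π/3)·((0.242)³ − (0.184)³) = 5.789e-6 C.
By Gauss's law, ∮E·dA = E·4πr² = Q_enc/ε₀.
E = |Q_enc|/(4πε₀r²) = (5.789×10^-6)/(4π·8.85×10^-12·(0.242)²) = 8.89×10^5 N/C.

8.89×10^5 N/C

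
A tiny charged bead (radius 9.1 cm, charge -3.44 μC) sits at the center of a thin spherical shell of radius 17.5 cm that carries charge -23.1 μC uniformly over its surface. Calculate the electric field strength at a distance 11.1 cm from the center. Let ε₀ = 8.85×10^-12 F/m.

Symmetry ⇒ E = E(r) r̂. Gaussian sphere of radius r = 11.1 cm (between the bodies, 9.1 cm < r < 17.5 cm).
The shell at 17.5 cm lies outside the Gaussian surface, so Q_enc = -3.44 μC = -3.44×10^-6 C.
By Gauss's law, ∮E·dA = E·4πr² = Q_enc/ε₀.
E = |Q_enc|/(4πε₀r²) = (3.44×10^-6)/(4π·8.85×10^-12·(0.111)²) = 2.51e6 N/C.

2.51×10^6 N/C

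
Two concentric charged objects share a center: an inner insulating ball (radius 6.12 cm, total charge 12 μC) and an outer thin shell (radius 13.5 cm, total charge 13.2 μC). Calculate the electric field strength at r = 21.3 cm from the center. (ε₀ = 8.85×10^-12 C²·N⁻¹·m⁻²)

E ≈ 4.99e6 N/C

Use a concentric Gaussian sphere at r = 21.3 cm (r > 13.5 cm, enclosing both).
Q_enc = (12 μC) + (13.2 μC) = 2.52×10^-5 C.
By Gauss's law, ∮E·dA = E·4πr² = Q_enc/ε₀.
E = |Q_enc|/(4πε₀r²) = (2.52e-5)/(4π·8.85×10^-12·(0.213)²) = 4.99×10^6 N/C.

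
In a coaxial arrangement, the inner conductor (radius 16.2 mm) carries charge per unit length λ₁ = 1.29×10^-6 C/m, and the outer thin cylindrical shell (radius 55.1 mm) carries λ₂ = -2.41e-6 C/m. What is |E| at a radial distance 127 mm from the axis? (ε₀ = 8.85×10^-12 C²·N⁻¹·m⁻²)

|E| = 1.59×10^5 N/C

By cylindrical symmetry E is radial; use a coaxial Gaussian cylinder of radius 127 mm and length L (r > 55.1 mm, enclosing both).
λ_enc = λ₁ + λ₂ = (1.29×10^-6) + (-2.41×10^-6) = -1.12e-6 C/m.
Since E is radial and uniform over the curved surface, Φ = E·2πrL = Q_enc/ε₀ = λ_enc L/ε₀.
E = |λ_enc|/(2πε₀r) = (1.12e-6)/(2π·8.85×10^-12·0.127) = 1.59e5 N/C.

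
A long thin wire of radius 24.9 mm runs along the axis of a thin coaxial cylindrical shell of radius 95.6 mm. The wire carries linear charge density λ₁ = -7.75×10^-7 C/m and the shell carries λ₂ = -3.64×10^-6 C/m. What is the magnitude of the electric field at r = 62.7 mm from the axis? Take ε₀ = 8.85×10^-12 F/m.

|E| = 2.22e5 N/C

By cylindrical symmetry E is radial; use a coaxial Gaussian cylinder of radius 62.7 mm and length L (between the conductors, 24.9 mm < r < 95.6 mm).
Only the inner wire is enclosed; the outer shell contributes nothing inside itself. λ_enc = λ₁ = -7.75e-7 C/m.
By Gauss's law (flux through the curved wall only), E·2πrL = λ_enc L/ε₀.
E = |λ_enc|/(2πε₀r) = (7.75e-7)/(2π·8.85×10^-12·0.0627) = 2.22×10^5 N/C.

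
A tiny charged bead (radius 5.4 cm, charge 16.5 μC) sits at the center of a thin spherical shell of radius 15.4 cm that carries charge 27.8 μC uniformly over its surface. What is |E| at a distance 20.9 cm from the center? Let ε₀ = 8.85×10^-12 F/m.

Symmetry ⇒ E = E(r) r̂. Gaussian sphere of radius r = 20.9 cm (r > 15.4 cm, enclosing both).
Q_enc = (16.5 μC) + (27.8 μC) = 4.43×10^-5 C.
Applying ∮E·dA = Q_enc/ε₀ with Φ = E(4πr²):
E = |Q_enc|/(4πε₀r²) = (4.43e-5)/(4π·8.85×10^-12·(0.209)²) = 9.12e6 N/C.

|E| = 9.12×10^6 N/C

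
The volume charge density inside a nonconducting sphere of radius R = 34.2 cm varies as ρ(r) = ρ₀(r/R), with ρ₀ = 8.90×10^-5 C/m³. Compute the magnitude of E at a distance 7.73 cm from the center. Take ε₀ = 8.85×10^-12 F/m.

By spherical symmetry E is radial; choose a Gaussian sphere of radius r = 7.73 cm (r < R).
Integrate the density: Q_enc = 4π ∫₀^r ρ₀(r'/R)^1 r'² dr' = 4πρ₀ r^4/(4·R) = 2.919×10^-8 C.
Gauss's law: E·4πr² = Q_enc/ε₀.
E = |Q_enc|/(4πε₀r²) = (2.919e-8)/(4π·8.85×10^-12·(0.0773)²) = 4.39×10^4 N/C.

E = 4.39e4 N/C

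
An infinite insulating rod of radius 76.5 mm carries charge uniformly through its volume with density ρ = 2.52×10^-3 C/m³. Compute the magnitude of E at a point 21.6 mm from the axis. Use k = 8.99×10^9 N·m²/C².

3.07×10^6 N/C

Coaxial Gaussian cylinder, radius r = 21.6 mm, length L (r < R).
Enclosed charge per unit length: λ_enc = ρ·πr² = (2.52e-3)π(0.0216)² = 3.694e-6 C/m.
Since E is radial and uniform over the curved surface, Φ = E·2πrL = Q_enc/ε₀ = λ_enc L/ε₀.
E = 2k|λ_enc|/r = 2(8.99×10^9)(3.694e-6)/(0.0216) = 3.07×10^6 N/C.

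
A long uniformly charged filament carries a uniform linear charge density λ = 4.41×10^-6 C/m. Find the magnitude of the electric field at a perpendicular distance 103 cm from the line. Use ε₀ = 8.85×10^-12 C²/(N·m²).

By cylindrical symmetry E is radial; use a coaxial Gaussian cylinder of radius 103 cm and length L.
Q_enc = λL, so λ_enc = 4.41×10^-6 C/m.
Gauss's law: E·2πrL = λ_enc L/ε₀.
E = |λ_enc|/(2πε₀r) = (4.41e-6)/(2π·8.85×10^-12·1.03) = 7.70×10^4 N/C.

E = 7.70e4 N/C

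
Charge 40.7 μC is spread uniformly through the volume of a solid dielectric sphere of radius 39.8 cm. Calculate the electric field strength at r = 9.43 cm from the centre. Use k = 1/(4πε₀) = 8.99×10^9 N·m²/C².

Use a concentric Gaussian sphere at r = 9.43 cm (r < R).
For a uniform sphere the enclosed fraction is (r/R)³, so Q_enc = (40.7 μC)(0.0943/0.398)³ = 5.414×10^-7 C.
Since E is radial and uniform over the Gaussian sphere, Φ = E·4πr² = Q_enc/ε₀.
E = k|Q_enc|/r² = (8.99×10^9)(5.414×10^-7)/(0.0943)² = 5.47e5 N/C.

E ≈ 5.47×10^5 V/m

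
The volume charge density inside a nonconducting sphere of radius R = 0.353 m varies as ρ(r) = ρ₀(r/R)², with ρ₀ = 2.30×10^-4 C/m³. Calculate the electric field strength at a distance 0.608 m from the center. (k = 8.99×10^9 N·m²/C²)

Take a concentric spherical Gaussian surface of radius r = 0.608 m (r > R, all charge enclosed).
Q_enc = 4π ∫₀^R ρ₀(r'/R)^2 r'² dr' = 4πρ₀R³/5 = 2.543e-5 C.
Since E is radial and uniform over the Gaussian sphere, Φ = E·4πr² = Q_enc/ε₀.
E = k|Q_enc|/r² = (8.99×10^9)(2.543×10^-5)/(0.608)² = 6.18×10^5 N/C.

|E| ≈ 6.18e5 V/m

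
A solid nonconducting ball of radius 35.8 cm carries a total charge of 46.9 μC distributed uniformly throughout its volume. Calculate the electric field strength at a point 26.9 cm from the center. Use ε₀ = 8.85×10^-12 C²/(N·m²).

By spherical symmetry E is radial; choose a Gaussian sphere of radius r = 26.9 cm (r < R).
For a uniform sphere the enclosed fraction is (r/R)³, so Q_enc = (46.9 μC)(0.269/0.358)³ = 1.99e-5 C.
Since E is radial and uniform over the Gaussian sphere, Φ = E·4πr² = Q_enc/ε₀.
E = |Q_enc|/(4πε₀r²) = (1.99×10^-5)/(4π·8.85×10^-12·(0.269)²) = 2.47e6 N/C.

|E| = 2.47×10^6 N/C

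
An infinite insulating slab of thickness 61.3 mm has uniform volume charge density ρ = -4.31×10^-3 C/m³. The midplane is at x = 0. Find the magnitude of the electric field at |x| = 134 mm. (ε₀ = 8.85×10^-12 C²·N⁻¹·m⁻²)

|E| = 1.49e7 V/m

The point |x| = 134 mm lies outside the slab (half-thickness 0.03065 m). A symmetric pillbox spanning the full slab encloses Q_enc = ρ·d·A.
Flux = 2EA ⇒ E = |ρ|d/(2ε₀), independent of distance outside.
E = (4.31×10^-3)(0.0613)/(2·8.85×10^-12) = 1.49e7 N/C.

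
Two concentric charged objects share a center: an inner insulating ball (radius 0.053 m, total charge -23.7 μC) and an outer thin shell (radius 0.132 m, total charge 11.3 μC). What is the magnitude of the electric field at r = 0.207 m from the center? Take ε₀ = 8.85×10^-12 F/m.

|E| ≈ 2.60×10^6 N/C

By spherical symmetry E is radial; choose a Gaussian sphere of radius r = 0.207 m (r > 0.132 m, enclosing both).
Q_enc = (-23.7 μC) + (11.3 μC) = -1.24×10^-5 C.
Applying ∮E·dA = Q_enc/ε₀ with Φ = E(4πr²):
E = |Q_enc|/(4πε₀r²) = (1.24×10^-5)/(4π·8.85×10^-12·(0.207)²) = 2.60×10^6 N/C.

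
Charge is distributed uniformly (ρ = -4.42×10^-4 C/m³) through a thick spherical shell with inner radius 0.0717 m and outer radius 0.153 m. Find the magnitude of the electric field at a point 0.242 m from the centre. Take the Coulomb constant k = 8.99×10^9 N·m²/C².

Take a concentric spherical Gaussian surface of radius r = 0.242 m (r > 0.153 m, enclosing the whole shell).
Q_enc = ρ·(4π/3)(b³ − a³) = (-4.42×10^-4)·(4π/3)·((0.153)³ − (0.0717)³) = -5.949×10^-6 C.
Applying ∮E·dA = Q_enc/ε₀ with Φ = E(4πr²):
E = k|Q_enc|/r² = (8.99×10^9)(5.949e-6)/(0.242)² = 9.13e5 N/C.

9.13e5 N/C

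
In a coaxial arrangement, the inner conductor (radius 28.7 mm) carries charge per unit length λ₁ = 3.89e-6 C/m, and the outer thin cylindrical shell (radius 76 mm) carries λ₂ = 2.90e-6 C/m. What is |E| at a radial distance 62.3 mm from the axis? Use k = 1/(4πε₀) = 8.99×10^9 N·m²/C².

Choose a coaxial cylinder of radius r = 62.3 mm (arbitrary length L) as the Gaussian surface (between the conductors, 28.7 mm < r < 76 mm).
The shell at 76 mm lies outside the Gaussian surface, so λ_enc = λ₁ = 3.89×10^-6 C/m.
Applying ∮E·dA = Q_enc/ε₀ with the end caps contributing no flux:
E = 2k|λ_enc|/r = 2(8.99×10^9)(3.89e-6)/(0.0623) = 1.12×10^6 N/C.

E = 1.12×10^6 V/m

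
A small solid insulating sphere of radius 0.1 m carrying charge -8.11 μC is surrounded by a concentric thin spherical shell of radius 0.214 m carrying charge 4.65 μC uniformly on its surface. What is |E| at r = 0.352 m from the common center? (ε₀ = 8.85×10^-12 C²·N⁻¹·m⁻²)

Take a concentric spherical Gaussian surface of radius r = 0.352 m (r > 0.214 m, enclosing both).
Q_enc = (-8.11 μC) + (4.65 μC) = -3.46×10^-6 C.
Applying ∮E·dA = Q_enc/ε₀ with Φ = E(4πr²):
E = |Q_enc|/(4πε₀r²) = (3.46e-6)/(4π·8.85×10^-12·(0.352)²) = 2.51×10^5 N/C.

|E| ≈ 2.51×10^5 V/m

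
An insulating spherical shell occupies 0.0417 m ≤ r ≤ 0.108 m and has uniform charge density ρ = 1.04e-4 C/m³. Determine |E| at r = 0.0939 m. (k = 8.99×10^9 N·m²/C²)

|E| ≈ 3.36×10^5 N/C

Take a concentric spherical Gaussian surface of radius r = 0.0939 m (within the shell material, 0.0417 m < r < 0.108 m).
Enclosed charge is the volume from a to r: Q_enc = (4π/3)ρ(r³ − a³) = 3.291e-7 C.
Applying ∮E·dA = Q_enc/ε₀ with Φ = E(4πr²):
E = k|Q_enc|/r² = (8.99×10^9)(3.291×10^-7)/(0.0939)² = 3.36×10^5 N/C.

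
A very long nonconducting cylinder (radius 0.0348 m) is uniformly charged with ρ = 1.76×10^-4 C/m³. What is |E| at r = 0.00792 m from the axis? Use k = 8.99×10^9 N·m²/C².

|E| ≈ 7.87×10^4 N/C

Coaxial Gaussian cylinder, radius r = 0.00792 m, length L (r < R).
Enclosed charge per unit length: λ_enc = ρ·πr² = (1.76e-4)π(0.00792)² = 3.468×10^-8 C/m.
Gauss's law: E·2πrL = λ_enc L/ε₀.
E = 2k|λ_enc|/r = 2(8.99×10^9)(3.468×10^-8)/(0.00792) = 7.87×10^4 N/C.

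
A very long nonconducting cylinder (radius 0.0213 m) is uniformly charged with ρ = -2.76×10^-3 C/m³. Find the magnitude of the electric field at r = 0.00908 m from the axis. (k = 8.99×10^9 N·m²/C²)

Choose a coaxial cylinder of radius r = 0.00908 m (arbitrary length L) as the Gaussian surface (r < R).
Enclosed charge per unit length: λ_enc = ρ·πr² = (-2.76e-3)π(0.00908)² = -7.149×10^-7 C/m.
Applying ∮E·dA = Q_enc/ε₀ with the end caps contributing no flux:
E = 2k|λ_enc|/r = 2(8.99×10^9)(7.149×10^-7)/(0.00908) = 1.42e6 N/C.

|E| ≈ 1.42×10^6 V/m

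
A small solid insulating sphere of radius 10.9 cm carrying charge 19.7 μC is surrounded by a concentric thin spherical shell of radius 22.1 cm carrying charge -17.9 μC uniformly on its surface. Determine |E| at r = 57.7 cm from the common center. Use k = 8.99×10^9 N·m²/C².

By spherical symmetry E is radial; choose a Gaussian sphere of radius r = 57.7 cm (r > 22.1 cm, enclosing both).
Q_enc = (19.7 μC) + (-17.9 μC) = 1.80e-6 C.
Applying ∮E·dA = Q_enc/ε₀ with Φ = E(4πr²):
E = k|Q_enc|/r² = (8.99×10^9)(1.80e-6)/(0.577)² = 4.86×10^4 N/C.

4.86e4 N/C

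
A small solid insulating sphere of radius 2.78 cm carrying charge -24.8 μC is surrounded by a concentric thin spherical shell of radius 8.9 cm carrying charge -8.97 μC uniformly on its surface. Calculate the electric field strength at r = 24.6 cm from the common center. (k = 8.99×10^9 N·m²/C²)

By spherical symmetry E is radial; choose a Gaussian sphere of radius r = 24.6 cm (r > 8.9 cm, enclosing both).
Q_enc = (-24.8 μC) + (-8.97 μC) = -3.377×10^-5 C.
By Gauss's law, ∮E·dA = E·4πr² = Q_enc/ε₀.
E = k|Q_enc|/r² = (8.99×10^9)(3.377×10^-5)/(0.246)² = 5.02×10^6 N/C.

E ≈ 5.02×10^6 V/m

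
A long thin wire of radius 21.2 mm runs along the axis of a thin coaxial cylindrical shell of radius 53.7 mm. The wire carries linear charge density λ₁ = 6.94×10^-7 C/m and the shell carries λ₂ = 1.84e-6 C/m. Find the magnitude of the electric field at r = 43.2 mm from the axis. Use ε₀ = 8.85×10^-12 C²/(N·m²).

|E| ≈ 2.89e5 N/C

Choose a coaxial cylinder of radius r = 43.2 mm (arbitrary length L) as the Gaussian surface (between the conductors, 21.2 mm < r < 53.7 mm).
The shell at 53.7 mm lies outside the Gaussian surface, so λ_enc = λ₁ = 6.94×10^-7 C/m.
Since E is radial and uniform over the curved surface, Φ = E·2πrL = Q_enc/ε₀ = λ_enc L/ε₀.
E = |λ_enc|/(2πε₀r) = (6.94×10^-7)/(2π·8.85×10^-12·0.0432) = 2.89×10^5 N/C.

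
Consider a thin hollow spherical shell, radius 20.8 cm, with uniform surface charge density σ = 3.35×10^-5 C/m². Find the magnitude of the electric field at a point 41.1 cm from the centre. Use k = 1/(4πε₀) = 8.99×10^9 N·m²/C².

E ≈ 9.69×10^5 V/m

By spherical symmetry E is radial; choose a Gaussian sphere of radius r = 41.1 cm (r > 20.8 cm).
The entire shell is enclosed: Q_enc = σ·4πR² = (3.35×10^-5)·4π·(0.208)² = 1.821×10^-5 C.
Since E is radial and uniform over the Gaussian sphere, Φ = E·4πr² = Q_enc/ε₀.
E = k|Q_enc|/r² = (8.99×10^9)(1.821e-5)/(0.411)² = 9.69e5 N/C.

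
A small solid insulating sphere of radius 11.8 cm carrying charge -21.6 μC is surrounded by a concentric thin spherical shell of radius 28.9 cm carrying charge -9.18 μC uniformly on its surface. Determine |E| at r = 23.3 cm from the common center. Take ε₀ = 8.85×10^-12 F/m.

By spherical symmetry E is radial; choose a Gaussian sphere of radius r = 23.3 cm (between the bodies, 11.8 cm < r < 28.9 cm).
Only the inner charge is enclosed; the outer shell contributes nothing inside itself. Q_enc = -21.6 μC = -2.16×10^-5 C.
Gauss's law: E·4πr² = Q_enc/ε₀.
E = |Q_enc|/(4πε₀r²) = (2.16×10^-5)/(4π·8.85×10^-12·(0.233)²) = 3.58×10^6 N/C.

3.58e6 N/C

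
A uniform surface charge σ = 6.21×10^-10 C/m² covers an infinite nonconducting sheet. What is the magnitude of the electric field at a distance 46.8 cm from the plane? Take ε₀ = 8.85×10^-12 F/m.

E ≈ 35.1 V/m

The symmetry is planar: E is normal to the sheet and the same magnitude on both sides. Take a pillbox straddling the sheet with end-cap area A.
Only the two end caps contribute flux: Φ = 2EA. With Q_enc = σA, Gauss's law gives E = |σ|/(2ε₀).
E = |σ|/(2ε₀) = (6.21×10^-10)/(2·8.85×10^-12) = 35.1 N/C.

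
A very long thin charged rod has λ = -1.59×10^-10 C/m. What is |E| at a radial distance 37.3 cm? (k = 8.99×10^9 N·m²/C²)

Choose a coaxial cylinder of radius r = 37.3 cm (arbitrary length L) as the Gaussian surface.
Q_enc = λL, so λ_enc = -1.59e-10 C/m.
Since E is radial and uniform over the curved surface, Φ = E·2πrL = Q_enc/ε₀ = λ_enc L/ε₀.
E = 2k|λ_enc|/r = 2(8.99×10^9)(1.59×10^-10)/(0.373) = 7.66 N/C.

7.66 V/m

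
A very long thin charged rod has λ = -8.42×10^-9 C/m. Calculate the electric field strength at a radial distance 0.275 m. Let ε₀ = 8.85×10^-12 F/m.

Choose a coaxial cylinder of radius r = 0.275 m (arbitrary length L) as the Gaussian surface.
Q_enc = λL, so λ_enc = -8.42×10^-9 C/m.
By Gauss's law (flux through the curved wall only), E·2πrL = λ_enc L/ε₀.
E = |λ_enc|/(2πε₀r) = (8.42×10^-9)/(2π·8.85×10^-12·0.275) = 551 N/C.

E = 551 N/C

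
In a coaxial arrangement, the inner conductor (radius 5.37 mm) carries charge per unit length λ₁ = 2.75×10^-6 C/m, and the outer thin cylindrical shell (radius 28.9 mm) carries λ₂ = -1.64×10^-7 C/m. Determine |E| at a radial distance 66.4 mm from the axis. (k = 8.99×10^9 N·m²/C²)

E ≈ 7.00×10^5 N/C

Take a coaxial cylindrical Gaussian surface of radius r = 66.4 mm and length L (r > 28.9 mm, enclosing both).
λ_enc = λ₁ + λ₂ = (2.75×10^-6) + (-1.64×10^-7) = 2.586e-6 C/m.
Applying ∮E·dA = Q_enc/ε₀ with the end caps contributing no flux:
E = 2k|λ_enc|/r = 2(8.99×10^9)(2.586×10^-6)/(0.0664) = 7.00e5 N/C.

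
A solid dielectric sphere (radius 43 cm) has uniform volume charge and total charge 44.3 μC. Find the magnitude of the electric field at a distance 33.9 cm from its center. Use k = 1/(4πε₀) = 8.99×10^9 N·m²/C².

|E| = 1.70×10^6 N/C

Take a concentric spherical Gaussian surface of radius r = 33.9 cm (r < R).
Only the charge within r is enclosed: Q_enc = Q·(r/R)³ = (44.3 μC)·(33.9 cm/43 cm)³ = 2.171×10^-5 C.
By Gauss's law, ∮E·dA = E·4πr² = Q_enc/ε₀.
E = k|Q_enc|/r² = (8.99×10^9)(2.171e-5)/(0.339)² = 1.70×10^6 N/C.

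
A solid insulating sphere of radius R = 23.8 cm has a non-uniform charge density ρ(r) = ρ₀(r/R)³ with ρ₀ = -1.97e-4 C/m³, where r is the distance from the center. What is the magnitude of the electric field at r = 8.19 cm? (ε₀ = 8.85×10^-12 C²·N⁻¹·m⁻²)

Take a concentric spherical Gaussian surface of radius r = 8.19 cm (r < R).
Q_enc = ∫₀^r ρ(r')·4πr'² dr' = (4πρ₀/R³) ∫₀^r r'^5 dr' = 4πρ₀ r^6/(6·R³) = -9.236e-9 C.
By Gauss's law, ∮E·dA = E·4πr² = Q_enc/ε₀.
E = |Q_enc|/(4πε₀r²) = (9.236e-9)/(4π·8.85×10^-12·(0.0819)²) = 1.24e4 N/C.

|E| ≈ 1.24×10^4 V/m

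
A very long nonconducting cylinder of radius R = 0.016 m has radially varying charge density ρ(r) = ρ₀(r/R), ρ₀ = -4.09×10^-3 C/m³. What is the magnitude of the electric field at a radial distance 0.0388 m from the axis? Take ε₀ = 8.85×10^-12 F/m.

Take a coaxial cylindrical Gaussian surface of radius r = 0.0388 m and length L (r > R, full charge per length enclosed).
λ_enc = 2π ∫₀^R ρ₀(r'/R)^1 r' dr' = 2πρ₀R²/3 = -2.193e-6 C/m.
Since E is radial and uniform over the curved surface, Φ = E·2πrL = Q_enc/ε₀ = λ_enc L/ε₀.
E = |λ_enc|/(2πε₀r) = (2.193×10^-6)/(2π·8.85×10^-12·0.0388) = 1.02e6 N/C.

1.02×10^6 V/m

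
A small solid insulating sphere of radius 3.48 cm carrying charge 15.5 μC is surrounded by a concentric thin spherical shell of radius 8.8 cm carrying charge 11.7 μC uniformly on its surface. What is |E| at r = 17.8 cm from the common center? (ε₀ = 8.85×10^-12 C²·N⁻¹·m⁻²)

By spherical symmetry E is radial; choose a Gaussian sphere of radius r = 17.8 cm (r > 8.8 cm, enclosing both).
Q_enc = (15.5 μC) + (11.7 μC) = 2.72×10^-5 C.
Gauss's law: E·4πr² = Q_enc/ε₀.
E = |Q_enc|/(4πε₀r²) = (2.72e-5)/(4π·8.85×10^-12·(0.178)²) = 7.72×10^6 N/C.

|E| ≈ 7.72e6 N/C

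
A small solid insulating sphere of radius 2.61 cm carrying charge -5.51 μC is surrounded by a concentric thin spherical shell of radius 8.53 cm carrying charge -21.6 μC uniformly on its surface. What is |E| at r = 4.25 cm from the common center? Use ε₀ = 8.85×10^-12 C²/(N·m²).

2.74×10^7 N/C

Symmetry ⇒ E = E(r) r̂. Gaussian sphere of radius r = 4.25 cm (between the bodies, 2.61 cm < r < 8.53 cm).
The shell at 8.53 cm lies outside the Gaussian surface, so Q_enc = -5.51 μC = -5.51×10^-6 C.
Since E is radial and uniform over the Gaussian sphere, Φ = E·4πr² = Q_enc/ε₀.
E = |Q_enc|/(4πε₀r²) = (5.51e-6)/(4π·8.85×10^-12·(0.0425)²) = 2.74×10^7 N/C.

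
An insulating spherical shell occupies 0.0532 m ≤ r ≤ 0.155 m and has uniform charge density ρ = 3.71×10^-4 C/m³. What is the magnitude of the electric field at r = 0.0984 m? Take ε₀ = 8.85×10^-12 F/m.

|E| ≈ 1.16×10^6 N/C

Take a concentric spherical Gaussian surface of radius r = 0.0984 m (within the shell material, 0.0532 m < r < 0.155 m).
Enclosed charge is the volume from a to r: Q_enc = (4π/3)ρ(r³ − a³) = 1.247e-6 C.
Gauss's law: E·4πr² = Q_enc/ε₀.
E = |Q_enc|/(4πε₀r²) = (1.247×10^-6)/(4π·8.85×10^-12·(0.0984)²) = 1.16×10^6 N/C.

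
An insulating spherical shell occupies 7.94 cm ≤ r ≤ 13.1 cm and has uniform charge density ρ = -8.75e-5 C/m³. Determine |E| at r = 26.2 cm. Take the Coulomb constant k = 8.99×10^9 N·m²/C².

Take a concentric spherical Gaussian surface of radius r = 26.2 cm (r > 13.1 cm, enclosing the whole shell).
Q_enc = ρ·(4π/3)(b³ − a³) = (-8.75×10^-5)·(4π/3)·((0.131)³ − (0.0794)³) = -6.405e-7 C.
Gauss's law: E·4πr² = Q_enc/ε₀.
E = k|Q_enc|/r² = (8.99×10^9)(6.405×10^-7)/(0.262)² = 8.39×10^4 N/C.

|E| ≈ 8.39×10^4 N/C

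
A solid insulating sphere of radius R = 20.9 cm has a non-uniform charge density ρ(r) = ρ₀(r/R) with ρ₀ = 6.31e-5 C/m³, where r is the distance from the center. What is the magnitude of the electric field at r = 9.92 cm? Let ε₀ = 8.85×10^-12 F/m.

8.39×10^4 V/m

Use a concentric Gaussian sphere at r = 9.92 cm (r < R).
Q_enc = ∫₀^r ρ(r')·4πr'² dr' = (4πρ₀/R) ∫₀^r r'^3 dr' = 4πρ₀ r^4/(4·R) = 9.185×10^-8 C.
Applying ∮E·dA = Q_enc/ε₀ with Φ = E(4πr²):
E = |Q_enc|/(4πε₀r²) = (9.185e-8)/(4π·8.85×10^-12·(0.0992)²) = 8.39e4 N/C.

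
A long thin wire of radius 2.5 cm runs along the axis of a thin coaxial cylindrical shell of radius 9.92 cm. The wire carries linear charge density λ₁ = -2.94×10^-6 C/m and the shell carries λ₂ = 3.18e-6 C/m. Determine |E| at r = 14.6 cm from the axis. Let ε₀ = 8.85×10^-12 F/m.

|E| = 2.96×10^4 V/m

Take a coaxial cylindrical Gaussian surface of radius r = 14.6 cm and length L (r > 9.92 cm, enclosing both).
λ_enc = λ₁ + λ₂ = (-2.94×10^-6) + (3.18e-6) = 2.40×10^-7 C/m.
Gauss's law: E·2πrL = λ_enc L/ε₀.
E = |λ_enc|/(2πε₀r) = (2.40×10^-7)/(2π·8.85×10^-12·0.146) = 2.96×10^4 N/C.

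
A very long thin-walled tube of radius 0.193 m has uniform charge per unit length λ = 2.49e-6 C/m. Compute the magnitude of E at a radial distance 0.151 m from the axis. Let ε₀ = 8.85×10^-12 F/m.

Coaxial Gaussian cylinder, radius r = 0.151 m, length L (r < 0.193 m, inside the shell).
No charge is enclosed, so Gauss's law gives E·2πrL = 0 ⇒ E = 0.

E = 0 (no enclosed charge)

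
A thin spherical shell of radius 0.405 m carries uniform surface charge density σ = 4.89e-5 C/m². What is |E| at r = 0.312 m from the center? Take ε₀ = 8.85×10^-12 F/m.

Use a concentric Gaussian sphere at r = 0.312 m (inside the shell, r < 0.405 m).
No charge lies within this surface, so Q_enc = 0 and Gauss's law gives E·4πr² = 0 ⇒ E = 0.

E = 0 (no enclosed charge)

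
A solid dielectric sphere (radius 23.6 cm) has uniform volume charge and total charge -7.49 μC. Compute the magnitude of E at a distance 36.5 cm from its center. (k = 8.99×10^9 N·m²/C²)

E = 5.05×10^5 N/C

Symmetry ⇒ E = E(r) r̂. Gaussian sphere of radius r = 36.5 cm (r > R, so the entire charge is enclosed).
Q_enc = -7.49 μC = -7.49×10^-6 C.
By Gauss's law, ∮E·dA = E·4πr² = Q_enc/ε₀.
E = k|Q_enc|/r² = (8.99×10^9)(7.49×10^-6)/(0.365)² = 5.05×10^5 N/C.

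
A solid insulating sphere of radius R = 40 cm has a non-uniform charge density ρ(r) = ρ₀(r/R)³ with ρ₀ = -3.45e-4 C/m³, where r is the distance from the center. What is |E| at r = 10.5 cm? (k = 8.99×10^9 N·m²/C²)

By spherical symmetry E is radial; choose a Gaussian sphere of radius r = 10.5 cm (r < R).
Q_enc = ∫₀^r ρ(r')·4πr'² dr' = (4πρ₀/R³) ∫₀^r r'^5 dr' = 4πρ₀ r^6/(6·R³) = -1.513×10^-8 C.
Applying ∮E·dA = Q_enc/ε₀ with Φ = E(4πr²):
E = k|Q_enc|/r² = (8.99×10^9)(1.513×10^-8)/(0.105)² = 1.23e4 N/C.

|E| = 1.23×10^4 V/m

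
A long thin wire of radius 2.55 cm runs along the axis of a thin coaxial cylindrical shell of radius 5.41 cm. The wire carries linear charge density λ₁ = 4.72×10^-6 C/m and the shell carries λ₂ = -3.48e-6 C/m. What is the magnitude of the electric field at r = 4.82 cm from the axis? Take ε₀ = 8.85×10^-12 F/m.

1.76×10^6 V/m

Coaxial Gaussian cylinder, radius r = 4.82 cm, length L (between the conductors, 2.55 cm < r < 5.41 cm).
Only the inner wire is enclosed; the outer shell contributes nothing inside itself. λ_enc = λ₁ = 4.72×10^-6 C/m.
Applying ∮E·dA = Q_enc/ε₀ with the end caps contributing no flux:
E = |λ_enc|/(2πε₀r) = (4.72×10^-6)/(2π·8.85×10^-12·0.0482) = 1.76e6 N/C.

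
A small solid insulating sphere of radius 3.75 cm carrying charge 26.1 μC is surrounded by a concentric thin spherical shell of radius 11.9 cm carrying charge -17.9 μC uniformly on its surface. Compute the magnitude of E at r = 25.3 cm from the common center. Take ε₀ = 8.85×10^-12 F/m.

By spherical symmetry E is radial; choose a Gaussian sphere of radius r = 25.3 cm (r > 11.9 cm, enclosing both).
Q_enc = (26.1 μC) + (-17.9 μC) = 8.20×10^-6 C.
Applying ∮E·dA = Q_enc/ε₀ with Φ = E(4πr²):
E = |Q_enc|/(4πε₀r²) = (8.20×10^-6)/(4π·8.85×10^-12·(0.253)²) = 1.15e6 N/C.

|E| ≈ 1.15×10^6 N/C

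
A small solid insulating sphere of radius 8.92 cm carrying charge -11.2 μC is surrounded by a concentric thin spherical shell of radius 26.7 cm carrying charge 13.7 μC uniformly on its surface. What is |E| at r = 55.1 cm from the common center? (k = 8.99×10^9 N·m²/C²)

|E| = 7.40×10^4 N/C

Symmetry ⇒ E = E(r) r̂. Gaussian sphere of radius r = 55.1 cm (r > 26.7 cm, enclosing both).
Q_enc = (-11.2 μC) + (13.7 μC) = 2.50×10^-6 C.
Gauss's law: E·4πr² = Q_enc/ε₀.
E = k|Q_enc|/r² = (8.99×10^9)(2.50×10^-6)/(0.551)² = 7.40e4 N/C.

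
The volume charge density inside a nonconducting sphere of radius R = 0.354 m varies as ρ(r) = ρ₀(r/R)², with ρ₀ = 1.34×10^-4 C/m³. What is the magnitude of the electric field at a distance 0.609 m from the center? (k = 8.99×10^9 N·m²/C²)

Take a concentric spherical Gaussian surface of radius r = 0.609 m (r > R, all charge enclosed).
Q_enc = 4π ∫₀^R ρ₀(r'/R)^2 r'² dr' = 4πρ₀R³/5 = 1.494×10^-5 C.
Applying ∮E·dA = Q_enc/ε₀ with Φ = E(4πr²):
E = k|Q_enc|/r² = (8.99×10^9)(1.494×10^-5)/(0.609)² = 3.62×10^5 N/C.

|E| ≈ 3.62×10^5 N/C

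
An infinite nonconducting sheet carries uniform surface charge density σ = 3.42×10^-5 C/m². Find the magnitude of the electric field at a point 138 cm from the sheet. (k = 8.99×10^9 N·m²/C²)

E = 1.93×10^6 N/C

Choose a cylindrical pillbox piercing the sheet, end faces (area A) parallel to it.
Flux Φ = 2EA and Q_enc = σA, so 2EA = σA/ε₀ ⇒ E = |σ|/(2ε₀), independent of distance.
E = 2πk|σ| = 2π(8.99×10^9)(3.42×10^-5) = 1.93×10^6 N/C.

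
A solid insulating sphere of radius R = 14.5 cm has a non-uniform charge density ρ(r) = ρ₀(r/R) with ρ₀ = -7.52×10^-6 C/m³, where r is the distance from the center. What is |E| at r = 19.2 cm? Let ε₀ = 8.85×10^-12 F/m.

|E| = 1.76×10^4 N/C

By spherical symmetry E is radial; choose a Gaussian sphere of radius r = 19.2 cm (r > R, all charge enclosed).
Q_enc = 4π ∫₀^R ρ₀(r'/R)^1 r'² dr' = 4πρ₀R³/4 = -7.202×10^-8 C.
By Gauss's law, ∮E·dA = E·4πr² = Q_enc/ε₀.
E = |Q_enc|/(4πε₀r²) = (7.202e-8)/(4π·8.85×10^-12·(0.192)²) = 1.76e4 N/C.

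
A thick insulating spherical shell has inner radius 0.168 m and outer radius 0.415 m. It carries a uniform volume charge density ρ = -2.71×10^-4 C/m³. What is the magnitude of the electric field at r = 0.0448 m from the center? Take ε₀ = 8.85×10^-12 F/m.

E = 0

Use a concentric Gaussian sphere at r = 0.0448 m (r < 0.168 m, inside the empty cavity).
No charge is enclosed, so by Gauss's law E·4πr² = 0 ⇒ E = 0.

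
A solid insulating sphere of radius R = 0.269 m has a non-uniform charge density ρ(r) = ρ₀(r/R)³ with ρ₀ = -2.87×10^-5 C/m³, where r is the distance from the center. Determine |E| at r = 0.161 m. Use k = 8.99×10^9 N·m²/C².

E = 1.87e4 V/m

Take a concentric spherical Gaussian surface of radius r = 0.161 m (r < R).
Integrate the density: Q_enc = 4π ∫₀^r ρ₀(r'/R)^3 r'² dr' = 4πρ₀ r^6/(6·R³) = -5.378e-8 C.
Since E is radial and uniform over the Gaussian sphere, Φ = E·4πr² = Q_enc/ε₀.
E = k|Q_enc|/r² = (8.99×10^9)(5.378×10^-8)/(0.161)² = 1.87e4 N/C.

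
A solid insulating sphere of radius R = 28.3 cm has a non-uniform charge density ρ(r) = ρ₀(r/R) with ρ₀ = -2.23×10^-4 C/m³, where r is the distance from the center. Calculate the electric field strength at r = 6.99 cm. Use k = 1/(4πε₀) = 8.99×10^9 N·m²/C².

|E| ≈ 1.09e5 V/m

Take a concentric spherical Gaussian surface of radius r = 6.99 cm (r < R).
Integrate the density: Q_enc = 4π ∫₀^r ρ₀(r'/R)^1 r'² dr' = 4πρ₀ r^4/(4·R) = -5.91×10^-8 C.
Since E is radial and uniform over the Gaussian sphere, Φ = E·4πr² = Q_enc/ε₀.
E = k|Q_enc|/r² = (8.99×10^9)(5.91e-8)/(0.0699)² = 1.09×10^5 N/C.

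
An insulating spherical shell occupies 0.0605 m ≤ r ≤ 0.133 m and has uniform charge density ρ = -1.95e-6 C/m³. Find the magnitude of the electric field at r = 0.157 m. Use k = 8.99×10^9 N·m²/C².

E = 6.35×10^3 V/m

Take a concentric spherical Gaussian surface of radius r = 0.157 m (r > 0.133 m, enclosing the whole shell).
Q_enc = ρ·(4π/3)(b³ − a³) = (-1.95×10^-6)·(4π/3)·((0.133)³ − (0.0605)³) = -1.741×10^-8 C.
Applying ∮E·dA = Q_enc/ε₀ with Φ = E(4πr²):
E = k|Q_enc|/r² = (8.99×10^9)(1.741×10^-8)/(0.157)² = 6.35×10^3 N/C.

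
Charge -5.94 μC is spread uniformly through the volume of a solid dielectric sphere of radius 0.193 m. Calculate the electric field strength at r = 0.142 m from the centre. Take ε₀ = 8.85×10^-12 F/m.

|E| = 1.05e6 V/m

Use a concentric Gaussian sphere at r = 0.142 m (r < R).
For a uniform sphere the enclosed fraction is (r/R)³, so Q_enc = (-5.94 μC)(0.142/0.193)³ = -2.366×10^-6 C.
By Gauss's law, ∮E·dA = E·4πr² = Q_enc/ε₀.
E = |Q_enc|/(4πε₀r²) = (2.366×10^-6)/(4π·8.85×10^-12·(0.142)²) = 1.05e6 N/C.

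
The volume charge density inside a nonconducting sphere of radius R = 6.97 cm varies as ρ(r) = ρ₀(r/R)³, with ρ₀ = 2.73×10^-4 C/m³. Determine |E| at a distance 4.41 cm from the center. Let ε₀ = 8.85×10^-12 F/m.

E ≈ 5.74×10^4 V/m

Symmetry ⇒ E = E(r) r̂. Gaussian sphere of radius r = 4.41 cm (r < R).
Integrate the density: Q_enc = 4π ∫₀^r ρ₀(r'/R)^3 r'² dr' = 4πρ₀ r^6/(6·R³) = 1.242×10^-8 C.
Gauss's law: E·4πr² = Q_enc/ε₀.
E = |Q_enc|/(4πε₀r²) = (1.242e-8)/(4π·8.85×10^-12·(0.0441)²) = 5.74e4 N/C.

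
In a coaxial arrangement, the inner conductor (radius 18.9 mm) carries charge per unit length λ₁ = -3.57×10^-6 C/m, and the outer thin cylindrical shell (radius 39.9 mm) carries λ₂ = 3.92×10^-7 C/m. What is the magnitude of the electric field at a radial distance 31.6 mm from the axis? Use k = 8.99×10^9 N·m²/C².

Take a coaxial cylindrical Gaussian surface of radius r = 31.6 mm and length L (between the conductors, 18.9 mm < r < 39.9 mm).
The shell at 39.9 mm lies outside the Gaussian surface, so λ_enc = λ₁ = -3.57×10^-6 C/m.
Applying ∮E·dA = Q_enc/ε₀ with the end caps contributing no flux:
E = 2k|λ_enc|/r = 2(8.99×10^9)(3.57e-6)/(0.0316) = 2.03×10^6 N/C.

E = 2.03e6 N/C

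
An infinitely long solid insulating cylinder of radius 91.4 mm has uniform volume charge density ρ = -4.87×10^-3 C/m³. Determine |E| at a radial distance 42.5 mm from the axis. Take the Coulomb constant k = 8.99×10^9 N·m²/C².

Coaxial Gaussian cylinder, radius r = 42.5 mm, length L (r < R).
Charge inside radius r per length L is ρ·πr²·L, so λ_enc = ρπr² = -2.763×10^-5 C/m.
Applying ∮E·dA = Q_enc/ε₀ with the end caps contributing no flux:
E = 2k|λ_enc|/r = 2(8.99×10^9)(2.763×10^-5)/(0.0425) = 1.17e7 N/C.

E ≈ 1.17×10^7 N/C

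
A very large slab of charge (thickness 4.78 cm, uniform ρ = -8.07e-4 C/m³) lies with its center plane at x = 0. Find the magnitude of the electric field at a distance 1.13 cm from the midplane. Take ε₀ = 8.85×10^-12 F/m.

|E| = 1.03×10^6 N/C

By symmetry E is perpendicular to the slab. A Gaussian pillbox from −1.13 cm to +1.13 cm (face area A) lies entirely within the slab.
Q_enc = ρ·(2x)·A and flux = 2EA, so 2EA = 2ρxA/ε₀ ⇒ E = |ρ|x/ε₀.
E = (8.07×10^-4)(0.0113)/(8.85×10^-12) = 1.03×10^6 N/C.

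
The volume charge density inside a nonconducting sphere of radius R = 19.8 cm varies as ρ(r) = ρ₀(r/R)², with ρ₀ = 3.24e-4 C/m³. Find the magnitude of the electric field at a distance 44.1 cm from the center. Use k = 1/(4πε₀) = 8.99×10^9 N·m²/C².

Use a concentric Gaussian sphere at r = 44.1 cm (r > R, all charge enclosed).
Q_enc = 4π ∫₀^R ρ₀(r'/R)^2 r'² dr' = 4πρ₀R³/5 = 6.321×10^-6 C.
By Gauss's law, ∮E·dA = E·4πr² = Q_enc/ε₀.
E = k|Q_enc|/r² = (8.99×10^9)(6.321×10^-6)/(0.441)² = 2.92e5 N/C.

|E| = 2.92×10^5 N/C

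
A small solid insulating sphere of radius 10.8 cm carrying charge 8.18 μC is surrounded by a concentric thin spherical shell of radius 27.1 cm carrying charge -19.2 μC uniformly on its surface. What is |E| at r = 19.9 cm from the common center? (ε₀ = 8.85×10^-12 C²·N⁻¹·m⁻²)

E ≈ 1.86×10^6 N/C

By spherical symmetry E is radial; choose a Gaussian sphere of radius r = 19.9 cm (between the bodies, 10.8 cm < r < 27.1 cm).
The shell at 27.1 cm lies outside the Gaussian surface, so Q_enc = 8.18 μC = 8.18×10^-6 C.
Applying ∮E·dA = Q_enc/ε₀ with Φ = E(4πr²):
E = |Q_enc|/(4πε₀r²) = (8.18×10^-6)/(4π·8.85×10^-12·(0.199)²) = 1.86×10^6 N/C.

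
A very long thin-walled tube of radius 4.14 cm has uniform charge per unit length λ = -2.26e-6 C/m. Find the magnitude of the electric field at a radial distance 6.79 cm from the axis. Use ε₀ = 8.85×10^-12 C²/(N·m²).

Choose a coaxial cylinder of radius r = 6.79 cm (arbitrary length L) as the Gaussian surface (r > 4.14 cm).
The full line charge is enclosed: λ_enc = -2.26e-6 C/m.
By Gauss's law (flux through the curved wall only), E·2πrL = λ_enc L/ε₀.
E = |λ_enc|/(2πε₀r) = (2.26×10^-6)/(2π·8.85×10^-12·0.0679) = 5.99×10^5 N/C.

|E| = 5.99e5 V/m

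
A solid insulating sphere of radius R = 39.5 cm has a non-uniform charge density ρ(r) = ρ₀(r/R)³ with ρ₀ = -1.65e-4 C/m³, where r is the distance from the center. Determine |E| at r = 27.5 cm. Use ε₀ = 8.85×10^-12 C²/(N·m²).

Take a concentric spherical Gaussian surface of radius r = 27.5 cm (r < R).
Integrate the density: Q_enc = 4π ∫₀^r ρ₀(r'/R)^3 r'² dr' = 4πρ₀ r^6/(6·R³) = -2.425×10^-6 C.
By Gauss's law, ∮E·dA = E·4πr² = Q_enc/ε₀.
E = |Q_enc|/(4πε₀r²) = (2.425×10^-6)/(4π·8.85×10^-12·(0.275)²) = 2.88×10^5 N/C.

E ≈ 2.88×10^5 N/C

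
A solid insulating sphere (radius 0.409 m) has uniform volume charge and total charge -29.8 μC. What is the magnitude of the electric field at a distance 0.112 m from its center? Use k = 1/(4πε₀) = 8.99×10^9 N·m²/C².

Use a concentric Gaussian sphere at r = 0.112 m (r < R).
Only the charge within r is enclosed: Q_enc = Q·(r/R)³ = (-29.8 μC)·(0.112 m/0.409 m)³ = -6.119×10^-7 C.
Applying ∮E·dA = Q_enc/ε₀ with Φ = E(4πr²):
E = k|Q_enc|/r² = (8.99×10^9)(6.119e-7)/(0.112)² = 4.39×10^5 N/C.

E = 4.39×10^5 N/C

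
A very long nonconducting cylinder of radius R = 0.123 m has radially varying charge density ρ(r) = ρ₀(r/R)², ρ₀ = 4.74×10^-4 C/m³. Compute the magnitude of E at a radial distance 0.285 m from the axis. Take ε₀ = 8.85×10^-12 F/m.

Choose a coaxial cylinder of radius r = 0.285 m (arbitrary length L) as the Gaussian surface (r > R, full charge per length enclosed).
λ_enc = 2π ∫₀^R ρ₀(r'/R)^2 r' dr' = 2πρ₀R²/4 = 1.126e-5 C/m.
Gauss's law: E·2πrL = λ_enc L/ε₀.
E = |λ_enc|/(2πε₀r) = (1.126e-5)/(2π·8.85×10^-12·0.285) = 7.11×10^5 N/C.

7.11e5 N/C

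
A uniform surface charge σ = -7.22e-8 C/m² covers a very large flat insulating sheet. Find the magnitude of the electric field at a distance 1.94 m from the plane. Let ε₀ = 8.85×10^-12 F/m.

E ≈ 4.08e3 N/C

Choose a cylindrical pillbox piercing the sheet, end faces (area A) parallel to it.
Only the two end caps contribute flux: Φ = 2EA. With Q_enc = σA, Gauss's law gives E = |σ|/(2ε₀).
E = |σ|/(2ε₀) = (7.22e-8)/(2·8.85×10^-12) = 4.08×10^3 N/C.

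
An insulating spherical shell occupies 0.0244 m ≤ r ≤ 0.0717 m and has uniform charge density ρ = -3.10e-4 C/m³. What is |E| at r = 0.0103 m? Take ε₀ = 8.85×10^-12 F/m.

E = 0

By spherical symmetry E is radial; choose a Gaussian sphere of radius r = 0.0103 m (r < 0.0244 m, inside the empty cavity).
No charge is enclosed, so by Gauss's law E·4πr² = 0 ⇒ E = 0.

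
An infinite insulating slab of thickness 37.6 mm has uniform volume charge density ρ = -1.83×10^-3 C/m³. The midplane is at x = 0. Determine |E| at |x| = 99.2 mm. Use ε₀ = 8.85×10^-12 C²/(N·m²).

|E| ≈ 3.89×10^6 N/C

The point |x| = 99.2 mm lies outside the slab (half-thickness 0.0188 m). A symmetric pillbox spanning the full slab encloses Q_enc = ρ·d·A.
Flux = 2EA ⇒ E = |ρ|d/(2ε₀), independent of distance outside.
E = (1.83e-3)(0.0376)/(2·8.85×10^-12) = 3.89×10^6 N/C.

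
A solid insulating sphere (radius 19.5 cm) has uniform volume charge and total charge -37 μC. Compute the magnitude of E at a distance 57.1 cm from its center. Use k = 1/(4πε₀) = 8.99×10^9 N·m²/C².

Use a concentric Gaussian sphere at r = 57.1 cm (r > R, so the entire charge is enclosed).
Q_enc = -37 μC = -3.70e-5 C.
Since E is radial and uniform over the Gaussian sphere, Φ = E·4πr² = Q_enc/ε₀.
E = k|Q_enc|/r² = (8.99×10^9)(3.70×10^-5)/(0.571)² = 1.02×10^6 N/C.

|E| = 1.02×10^6 N/C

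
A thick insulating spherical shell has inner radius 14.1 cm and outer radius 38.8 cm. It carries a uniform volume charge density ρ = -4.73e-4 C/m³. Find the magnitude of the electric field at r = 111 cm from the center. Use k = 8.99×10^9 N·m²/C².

|E| ≈ 8.04×10^5 N/C

Use a concentric Gaussian sphere at r = 111 cm (r > 38.8 cm, enclosing the whole shell).
Q_enc = ρ·(4π/3)(b³ − a³) = (-4.73×10^-4)·(4π/3)·((0.388)³ − (0.141)³) = -1.102e-4 C.
Applying ∮E·dA = Q_enc/ε₀ with Φ = E(4πr²):
E = k|Q_enc|/r² = (8.99×10^9)(1.102×10^-4)/(1.11)² = 8.04×10^5 N/C.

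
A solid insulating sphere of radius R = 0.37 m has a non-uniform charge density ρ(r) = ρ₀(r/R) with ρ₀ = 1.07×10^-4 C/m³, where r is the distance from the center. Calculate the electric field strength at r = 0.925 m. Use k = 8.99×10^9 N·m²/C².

|E| = 1.79×10^5 V/m

Take a concentric spherical Gaussian surface of radius r = 0.925 m (r > R, all charge enclosed).
Q_enc = 4π ∫₀^R ρ₀(r'/R)^1 r'² dr' = 4πρ₀R³/4 = 1.703×10^-5 C.
Applying ∮E·dA = Q_enc/ε₀ with Φ = E(4πr²):
E = k|Q_enc|/r² = (8.99×10^9)(1.703×10^-5)/(0.925)² = 1.79e5 N/C.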